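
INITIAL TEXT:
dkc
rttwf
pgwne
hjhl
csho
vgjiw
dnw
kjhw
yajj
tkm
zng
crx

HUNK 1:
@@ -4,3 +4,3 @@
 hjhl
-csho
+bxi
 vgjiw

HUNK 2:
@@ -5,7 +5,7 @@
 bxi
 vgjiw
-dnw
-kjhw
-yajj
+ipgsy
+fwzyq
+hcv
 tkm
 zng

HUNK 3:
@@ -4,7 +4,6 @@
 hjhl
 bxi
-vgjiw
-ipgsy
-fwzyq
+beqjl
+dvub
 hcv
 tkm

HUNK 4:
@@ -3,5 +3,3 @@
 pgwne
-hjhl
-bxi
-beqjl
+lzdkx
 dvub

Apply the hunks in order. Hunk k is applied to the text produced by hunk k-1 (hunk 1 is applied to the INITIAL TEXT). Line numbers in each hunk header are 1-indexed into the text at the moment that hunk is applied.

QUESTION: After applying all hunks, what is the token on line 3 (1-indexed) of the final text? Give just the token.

Answer: pgwne

Derivation:
Hunk 1: at line 4 remove [csho] add [bxi] -> 12 lines: dkc rttwf pgwne hjhl bxi vgjiw dnw kjhw yajj tkm zng crx
Hunk 2: at line 5 remove [dnw,kjhw,yajj] add [ipgsy,fwzyq,hcv] -> 12 lines: dkc rttwf pgwne hjhl bxi vgjiw ipgsy fwzyq hcv tkm zng crx
Hunk 3: at line 4 remove [vgjiw,ipgsy,fwzyq] add [beqjl,dvub] -> 11 lines: dkc rttwf pgwne hjhl bxi beqjl dvub hcv tkm zng crx
Hunk 4: at line 3 remove [hjhl,bxi,beqjl] add [lzdkx] -> 9 lines: dkc rttwf pgwne lzdkx dvub hcv tkm zng crx
Final line 3: pgwne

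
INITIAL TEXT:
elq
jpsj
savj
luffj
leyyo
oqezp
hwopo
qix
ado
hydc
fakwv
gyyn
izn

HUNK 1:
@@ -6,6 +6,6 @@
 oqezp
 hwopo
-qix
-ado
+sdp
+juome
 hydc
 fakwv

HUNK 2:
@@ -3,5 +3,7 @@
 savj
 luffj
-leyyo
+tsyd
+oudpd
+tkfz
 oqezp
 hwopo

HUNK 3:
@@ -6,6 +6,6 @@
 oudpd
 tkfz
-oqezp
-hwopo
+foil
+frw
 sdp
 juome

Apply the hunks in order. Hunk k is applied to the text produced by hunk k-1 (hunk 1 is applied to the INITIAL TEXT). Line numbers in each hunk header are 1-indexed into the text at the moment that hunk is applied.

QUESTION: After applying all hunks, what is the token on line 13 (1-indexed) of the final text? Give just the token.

Hunk 1: at line 6 remove [qix,ado] add [sdp,juome] -> 13 lines: elq jpsj savj luffj leyyo oqezp hwopo sdp juome hydc fakwv gyyn izn
Hunk 2: at line 3 remove [leyyo] add [tsyd,oudpd,tkfz] -> 15 lines: elq jpsj savj luffj tsyd oudpd tkfz oqezp hwopo sdp juome hydc fakwv gyyn izn
Hunk 3: at line 6 remove [oqezp,hwopo] add [foil,frw] -> 15 lines: elq jpsj savj luffj tsyd oudpd tkfz foil frw sdp juome hydc fakwv gyyn izn
Final line 13: fakwv

Answer: fakwv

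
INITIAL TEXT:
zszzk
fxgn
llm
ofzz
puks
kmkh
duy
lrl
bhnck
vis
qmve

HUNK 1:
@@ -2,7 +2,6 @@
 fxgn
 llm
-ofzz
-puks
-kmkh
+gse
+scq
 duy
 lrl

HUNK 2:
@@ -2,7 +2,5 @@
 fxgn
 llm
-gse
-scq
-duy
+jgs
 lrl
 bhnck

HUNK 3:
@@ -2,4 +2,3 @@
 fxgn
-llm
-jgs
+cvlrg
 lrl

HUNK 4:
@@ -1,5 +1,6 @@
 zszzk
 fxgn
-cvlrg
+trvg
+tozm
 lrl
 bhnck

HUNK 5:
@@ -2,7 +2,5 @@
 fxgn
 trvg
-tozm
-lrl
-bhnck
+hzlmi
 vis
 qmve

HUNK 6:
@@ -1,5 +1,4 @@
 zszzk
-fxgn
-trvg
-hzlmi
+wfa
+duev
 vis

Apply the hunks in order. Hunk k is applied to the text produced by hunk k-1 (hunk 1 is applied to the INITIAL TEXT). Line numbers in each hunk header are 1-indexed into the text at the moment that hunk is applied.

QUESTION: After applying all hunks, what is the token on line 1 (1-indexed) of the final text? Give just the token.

Hunk 1: at line 2 remove [ofzz,puks,kmkh] add [gse,scq] -> 10 lines: zszzk fxgn llm gse scq duy lrl bhnck vis qmve
Hunk 2: at line 2 remove [gse,scq,duy] add [jgs] -> 8 lines: zszzk fxgn llm jgs lrl bhnck vis qmve
Hunk 3: at line 2 remove [llm,jgs] add [cvlrg] -> 7 lines: zszzk fxgn cvlrg lrl bhnck vis qmve
Hunk 4: at line 1 remove [cvlrg] add [trvg,tozm] -> 8 lines: zszzk fxgn trvg tozm lrl bhnck vis qmve
Hunk 5: at line 2 remove [tozm,lrl,bhnck] add [hzlmi] -> 6 lines: zszzk fxgn trvg hzlmi vis qmve
Hunk 6: at line 1 remove [fxgn,trvg,hzlmi] add [wfa,duev] -> 5 lines: zszzk wfa duev vis qmve
Final line 1: zszzk

Answer: zszzk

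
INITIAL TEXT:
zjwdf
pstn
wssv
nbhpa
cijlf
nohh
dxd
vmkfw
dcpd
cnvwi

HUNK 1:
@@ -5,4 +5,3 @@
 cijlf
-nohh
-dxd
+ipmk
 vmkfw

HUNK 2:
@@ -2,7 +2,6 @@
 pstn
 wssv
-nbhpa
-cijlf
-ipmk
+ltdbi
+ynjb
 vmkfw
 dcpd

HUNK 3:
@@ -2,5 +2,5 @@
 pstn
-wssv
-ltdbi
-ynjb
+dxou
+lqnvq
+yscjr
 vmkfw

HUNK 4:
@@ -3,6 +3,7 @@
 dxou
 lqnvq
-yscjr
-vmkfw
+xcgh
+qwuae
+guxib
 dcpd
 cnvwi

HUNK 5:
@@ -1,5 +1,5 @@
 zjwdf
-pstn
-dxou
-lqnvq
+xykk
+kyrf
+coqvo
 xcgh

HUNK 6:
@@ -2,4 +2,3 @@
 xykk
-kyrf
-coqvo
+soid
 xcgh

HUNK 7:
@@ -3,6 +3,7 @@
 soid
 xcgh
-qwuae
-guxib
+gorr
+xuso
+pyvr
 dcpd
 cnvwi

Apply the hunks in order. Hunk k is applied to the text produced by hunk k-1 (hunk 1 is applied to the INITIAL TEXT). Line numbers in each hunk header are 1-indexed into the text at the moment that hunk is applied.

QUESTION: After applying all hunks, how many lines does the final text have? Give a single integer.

Hunk 1: at line 5 remove [nohh,dxd] add [ipmk] -> 9 lines: zjwdf pstn wssv nbhpa cijlf ipmk vmkfw dcpd cnvwi
Hunk 2: at line 2 remove [nbhpa,cijlf,ipmk] add [ltdbi,ynjb] -> 8 lines: zjwdf pstn wssv ltdbi ynjb vmkfw dcpd cnvwi
Hunk 3: at line 2 remove [wssv,ltdbi,ynjb] add [dxou,lqnvq,yscjr] -> 8 lines: zjwdf pstn dxou lqnvq yscjr vmkfw dcpd cnvwi
Hunk 4: at line 3 remove [yscjr,vmkfw] add [xcgh,qwuae,guxib] -> 9 lines: zjwdf pstn dxou lqnvq xcgh qwuae guxib dcpd cnvwi
Hunk 5: at line 1 remove [pstn,dxou,lqnvq] add [xykk,kyrf,coqvo] -> 9 lines: zjwdf xykk kyrf coqvo xcgh qwuae guxib dcpd cnvwi
Hunk 6: at line 2 remove [kyrf,coqvo] add [soid] -> 8 lines: zjwdf xykk soid xcgh qwuae guxib dcpd cnvwi
Hunk 7: at line 3 remove [qwuae,guxib] add [gorr,xuso,pyvr] -> 9 lines: zjwdf xykk soid xcgh gorr xuso pyvr dcpd cnvwi
Final line count: 9

Answer: 9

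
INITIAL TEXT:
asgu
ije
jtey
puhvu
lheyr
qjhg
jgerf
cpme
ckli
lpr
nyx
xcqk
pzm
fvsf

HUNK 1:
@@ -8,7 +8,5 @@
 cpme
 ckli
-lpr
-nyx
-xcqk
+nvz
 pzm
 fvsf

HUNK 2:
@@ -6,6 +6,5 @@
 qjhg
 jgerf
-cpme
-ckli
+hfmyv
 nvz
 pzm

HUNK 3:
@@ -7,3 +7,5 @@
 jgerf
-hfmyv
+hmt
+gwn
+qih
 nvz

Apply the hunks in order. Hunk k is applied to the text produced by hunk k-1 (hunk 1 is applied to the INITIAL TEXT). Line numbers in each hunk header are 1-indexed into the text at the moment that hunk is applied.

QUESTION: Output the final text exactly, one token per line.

Hunk 1: at line 8 remove [lpr,nyx,xcqk] add [nvz] -> 12 lines: asgu ije jtey puhvu lheyr qjhg jgerf cpme ckli nvz pzm fvsf
Hunk 2: at line 6 remove [cpme,ckli] add [hfmyv] -> 11 lines: asgu ije jtey puhvu lheyr qjhg jgerf hfmyv nvz pzm fvsf
Hunk 3: at line 7 remove [hfmyv] add [hmt,gwn,qih] -> 13 lines: asgu ije jtey puhvu lheyr qjhg jgerf hmt gwn qih nvz pzm fvsf

Answer: asgu
ije
jtey
puhvu
lheyr
qjhg
jgerf
hmt
gwn
qih
nvz
pzm
fvsf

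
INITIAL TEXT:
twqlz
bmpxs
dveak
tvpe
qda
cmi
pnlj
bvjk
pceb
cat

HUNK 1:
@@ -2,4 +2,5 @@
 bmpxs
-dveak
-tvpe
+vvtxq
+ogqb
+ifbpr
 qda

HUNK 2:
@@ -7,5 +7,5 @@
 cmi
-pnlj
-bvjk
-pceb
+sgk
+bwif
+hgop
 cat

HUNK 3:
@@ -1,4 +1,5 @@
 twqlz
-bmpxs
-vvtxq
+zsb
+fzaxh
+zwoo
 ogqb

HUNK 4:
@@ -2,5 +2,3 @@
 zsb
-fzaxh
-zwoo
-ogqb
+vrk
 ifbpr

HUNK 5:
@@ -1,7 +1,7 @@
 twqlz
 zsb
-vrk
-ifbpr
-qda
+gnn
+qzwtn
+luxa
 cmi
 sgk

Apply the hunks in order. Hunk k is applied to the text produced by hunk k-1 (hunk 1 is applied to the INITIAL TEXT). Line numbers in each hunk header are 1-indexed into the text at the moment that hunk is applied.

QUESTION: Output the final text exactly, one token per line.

Answer: twqlz
zsb
gnn
qzwtn
luxa
cmi
sgk
bwif
hgop
cat

Derivation:
Hunk 1: at line 2 remove [dveak,tvpe] add [vvtxq,ogqb,ifbpr] -> 11 lines: twqlz bmpxs vvtxq ogqb ifbpr qda cmi pnlj bvjk pceb cat
Hunk 2: at line 7 remove [pnlj,bvjk,pceb] add [sgk,bwif,hgop] -> 11 lines: twqlz bmpxs vvtxq ogqb ifbpr qda cmi sgk bwif hgop cat
Hunk 3: at line 1 remove [bmpxs,vvtxq] add [zsb,fzaxh,zwoo] -> 12 lines: twqlz zsb fzaxh zwoo ogqb ifbpr qda cmi sgk bwif hgop cat
Hunk 4: at line 2 remove [fzaxh,zwoo,ogqb] add [vrk] -> 10 lines: twqlz zsb vrk ifbpr qda cmi sgk bwif hgop cat
Hunk 5: at line 1 remove [vrk,ifbpr,qda] add [gnn,qzwtn,luxa] -> 10 lines: twqlz zsb gnn qzwtn luxa cmi sgk bwif hgop cat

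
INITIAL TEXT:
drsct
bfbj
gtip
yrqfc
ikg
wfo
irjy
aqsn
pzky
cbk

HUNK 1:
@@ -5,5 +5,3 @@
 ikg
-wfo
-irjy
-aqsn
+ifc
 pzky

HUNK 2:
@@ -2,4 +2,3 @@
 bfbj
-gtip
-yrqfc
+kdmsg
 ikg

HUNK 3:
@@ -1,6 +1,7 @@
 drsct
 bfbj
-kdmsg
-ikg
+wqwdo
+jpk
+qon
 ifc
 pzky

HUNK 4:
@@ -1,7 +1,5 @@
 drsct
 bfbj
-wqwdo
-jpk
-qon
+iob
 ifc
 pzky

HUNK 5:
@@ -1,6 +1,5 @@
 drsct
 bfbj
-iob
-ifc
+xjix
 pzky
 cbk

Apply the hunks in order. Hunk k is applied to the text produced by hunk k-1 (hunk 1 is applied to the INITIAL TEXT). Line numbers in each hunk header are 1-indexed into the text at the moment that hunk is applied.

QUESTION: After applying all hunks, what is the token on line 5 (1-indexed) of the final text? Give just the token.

Answer: cbk

Derivation:
Hunk 1: at line 5 remove [wfo,irjy,aqsn] add [ifc] -> 8 lines: drsct bfbj gtip yrqfc ikg ifc pzky cbk
Hunk 2: at line 2 remove [gtip,yrqfc] add [kdmsg] -> 7 lines: drsct bfbj kdmsg ikg ifc pzky cbk
Hunk 3: at line 1 remove [kdmsg,ikg] add [wqwdo,jpk,qon] -> 8 lines: drsct bfbj wqwdo jpk qon ifc pzky cbk
Hunk 4: at line 1 remove [wqwdo,jpk,qon] add [iob] -> 6 lines: drsct bfbj iob ifc pzky cbk
Hunk 5: at line 1 remove [iob,ifc] add [xjix] -> 5 lines: drsct bfbj xjix pzky cbk
Final line 5: cbk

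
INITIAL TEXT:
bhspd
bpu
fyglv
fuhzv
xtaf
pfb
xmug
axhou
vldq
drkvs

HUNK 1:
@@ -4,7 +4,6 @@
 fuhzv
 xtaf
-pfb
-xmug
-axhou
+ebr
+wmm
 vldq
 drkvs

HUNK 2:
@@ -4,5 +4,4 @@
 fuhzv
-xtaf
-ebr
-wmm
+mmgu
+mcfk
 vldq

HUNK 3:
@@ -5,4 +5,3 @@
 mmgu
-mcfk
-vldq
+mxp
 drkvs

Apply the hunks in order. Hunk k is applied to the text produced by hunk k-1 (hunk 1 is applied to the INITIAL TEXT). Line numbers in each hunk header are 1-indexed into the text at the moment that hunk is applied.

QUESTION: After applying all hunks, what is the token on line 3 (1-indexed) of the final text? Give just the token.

Hunk 1: at line 4 remove [pfb,xmug,axhou] add [ebr,wmm] -> 9 lines: bhspd bpu fyglv fuhzv xtaf ebr wmm vldq drkvs
Hunk 2: at line 4 remove [xtaf,ebr,wmm] add [mmgu,mcfk] -> 8 lines: bhspd bpu fyglv fuhzv mmgu mcfk vldq drkvs
Hunk 3: at line 5 remove [mcfk,vldq] add [mxp] -> 7 lines: bhspd bpu fyglv fuhzv mmgu mxp drkvs
Final line 3: fyglv

Answer: fyglv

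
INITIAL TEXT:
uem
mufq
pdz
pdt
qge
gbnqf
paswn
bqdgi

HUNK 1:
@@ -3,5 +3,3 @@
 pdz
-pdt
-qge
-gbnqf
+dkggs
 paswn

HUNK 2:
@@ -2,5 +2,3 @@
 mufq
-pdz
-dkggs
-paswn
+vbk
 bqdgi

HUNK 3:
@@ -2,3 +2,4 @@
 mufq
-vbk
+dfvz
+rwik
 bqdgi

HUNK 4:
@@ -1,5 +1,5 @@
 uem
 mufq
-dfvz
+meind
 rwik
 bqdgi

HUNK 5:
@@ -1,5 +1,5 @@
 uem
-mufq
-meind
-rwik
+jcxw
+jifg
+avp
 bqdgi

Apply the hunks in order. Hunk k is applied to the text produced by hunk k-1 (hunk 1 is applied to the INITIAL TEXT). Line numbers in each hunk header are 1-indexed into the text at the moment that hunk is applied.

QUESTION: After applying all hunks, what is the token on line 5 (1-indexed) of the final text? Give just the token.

Answer: bqdgi

Derivation:
Hunk 1: at line 3 remove [pdt,qge,gbnqf] add [dkggs] -> 6 lines: uem mufq pdz dkggs paswn bqdgi
Hunk 2: at line 2 remove [pdz,dkggs,paswn] add [vbk] -> 4 lines: uem mufq vbk bqdgi
Hunk 3: at line 2 remove [vbk] add [dfvz,rwik] -> 5 lines: uem mufq dfvz rwik bqdgi
Hunk 4: at line 1 remove [dfvz] add [meind] -> 5 lines: uem mufq meind rwik bqdgi
Hunk 5: at line 1 remove [mufq,meind,rwik] add [jcxw,jifg,avp] -> 5 lines: uem jcxw jifg avp bqdgi
Final line 5: bqdgi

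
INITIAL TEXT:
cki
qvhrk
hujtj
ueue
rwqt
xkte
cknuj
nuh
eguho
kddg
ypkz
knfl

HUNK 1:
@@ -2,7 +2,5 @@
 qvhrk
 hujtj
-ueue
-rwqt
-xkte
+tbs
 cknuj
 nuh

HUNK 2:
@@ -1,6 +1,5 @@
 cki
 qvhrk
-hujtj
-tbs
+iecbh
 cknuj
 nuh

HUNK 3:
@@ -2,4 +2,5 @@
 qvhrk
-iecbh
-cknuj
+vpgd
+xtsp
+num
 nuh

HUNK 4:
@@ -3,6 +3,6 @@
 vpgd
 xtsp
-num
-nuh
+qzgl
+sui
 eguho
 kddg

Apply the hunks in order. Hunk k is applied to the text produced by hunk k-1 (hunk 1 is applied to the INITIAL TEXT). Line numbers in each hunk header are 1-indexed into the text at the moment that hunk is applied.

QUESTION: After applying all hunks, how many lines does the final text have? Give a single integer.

Hunk 1: at line 2 remove [ueue,rwqt,xkte] add [tbs] -> 10 lines: cki qvhrk hujtj tbs cknuj nuh eguho kddg ypkz knfl
Hunk 2: at line 1 remove [hujtj,tbs] add [iecbh] -> 9 lines: cki qvhrk iecbh cknuj nuh eguho kddg ypkz knfl
Hunk 3: at line 2 remove [iecbh,cknuj] add [vpgd,xtsp,num] -> 10 lines: cki qvhrk vpgd xtsp num nuh eguho kddg ypkz knfl
Hunk 4: at line 3 remove [num,nuh] add [qzgl,sui] -> 10 lines: cki qvhrk vpgd xtsp qzgl sui eguho kddg ypkz knfl
Final line count: 10

Answer: 10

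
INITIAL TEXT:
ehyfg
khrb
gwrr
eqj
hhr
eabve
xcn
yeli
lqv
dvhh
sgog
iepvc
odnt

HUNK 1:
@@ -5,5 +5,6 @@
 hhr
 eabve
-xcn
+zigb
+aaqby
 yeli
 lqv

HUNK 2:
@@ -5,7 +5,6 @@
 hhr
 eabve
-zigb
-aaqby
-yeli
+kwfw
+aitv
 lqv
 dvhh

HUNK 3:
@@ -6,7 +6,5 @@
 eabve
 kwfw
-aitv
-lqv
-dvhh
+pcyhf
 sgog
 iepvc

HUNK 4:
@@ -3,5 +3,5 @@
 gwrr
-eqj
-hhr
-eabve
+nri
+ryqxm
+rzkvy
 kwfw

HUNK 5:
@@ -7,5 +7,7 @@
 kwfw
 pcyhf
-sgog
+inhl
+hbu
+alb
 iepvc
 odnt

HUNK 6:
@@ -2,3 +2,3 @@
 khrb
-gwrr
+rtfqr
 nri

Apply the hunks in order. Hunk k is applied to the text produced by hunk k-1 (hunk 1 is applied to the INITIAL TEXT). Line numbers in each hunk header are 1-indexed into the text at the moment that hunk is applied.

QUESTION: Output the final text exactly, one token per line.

Hunk 1: at line 5 remove [xcn] add [zigb,aaqby] -> 14 lines: ehyfg khrb gwrr eqj hhr eabve zigb aaqby yeli lqv dvhh sgog iepvc odnt
Hunk 2: at line 5 remove [zigb,aaqby,yeli] add [kwfw,aitv] -> 13 lines: ehyfg khrb gwrr eqj hhr eabve kwfw aitv lqv dvhh sgog iepvc odnt
Hunk 3: at line 6 remove [aitv,lqv,dvhh] add [pcyhf] -> 11 lines: ehyfg khrb gwrr eqj hhr eabve kwfw pcyhf sgog iepvc odnt
Hunk 4: at line 3 remove [eqj,hhr,eabve] add [nri,ryqxm,rzkvy] -> 11 lines: ehyfg khrb gwrr nri ryqxm rzkvy kwfw pcyhf sgog iepvc odnt
Hunk 5: at line 7 remove [sgog] add [inhl,hbu,alb] -> 13 lines: ehyfg khrb gwrr nri ryqxm rzkvy kwfw pcyhf inhl hbu alb iepvc odnt
Hunk 6: at line 2 remove [gwrr] add [rtfqr] -> 13 lines: ehyfg khrb rtfqr nri ryqxm rzkvy kwfw pcyhf inhl hbu alb iepvc odnt

Answer: ehyfg
khrb
rtfqr
nri
ryqxm
rzkvy
kwfw
pcyhf
inhl
hbu
alb
iepvc
odnt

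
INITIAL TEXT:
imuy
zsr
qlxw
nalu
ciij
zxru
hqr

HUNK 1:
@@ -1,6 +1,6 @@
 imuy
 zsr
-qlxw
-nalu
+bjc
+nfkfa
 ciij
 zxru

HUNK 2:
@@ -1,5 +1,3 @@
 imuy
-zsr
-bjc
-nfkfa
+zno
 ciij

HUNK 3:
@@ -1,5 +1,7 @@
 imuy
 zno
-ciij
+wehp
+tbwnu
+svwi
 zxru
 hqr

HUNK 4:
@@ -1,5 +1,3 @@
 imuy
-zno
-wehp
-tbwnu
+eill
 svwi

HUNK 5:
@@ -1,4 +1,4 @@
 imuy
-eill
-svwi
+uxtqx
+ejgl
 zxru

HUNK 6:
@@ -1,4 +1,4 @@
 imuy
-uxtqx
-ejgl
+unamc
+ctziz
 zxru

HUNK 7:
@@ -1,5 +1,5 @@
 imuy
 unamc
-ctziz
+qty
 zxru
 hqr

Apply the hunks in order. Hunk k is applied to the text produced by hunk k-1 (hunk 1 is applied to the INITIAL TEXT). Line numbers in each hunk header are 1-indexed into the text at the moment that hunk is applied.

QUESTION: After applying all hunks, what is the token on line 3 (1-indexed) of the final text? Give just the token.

Answer: qty

Derivation:
Hunk 1: at line 1 remove [qlxw,nalu] add [bjc,nfkfa] -> 7 lines: imuy zsr bjc nfkfa ciij zxru hqr
Hunk 2: at line 1 remove [zsr,bjc,nfkfa] add [zno] -> 5 lines: imuy zno ciij zxru hqr
Hunk 3: at line 1 remove [ciij] add [wehp,tbwnu,svwi] -> 7 lines: imuy zno wehp tbwnu svwi zxru hqr
Hunk 4: at line 1 remove [zno,wehp,tbwnu] add [eill] -> 5 lines: imuy eill svwi zxru hqr
Hunk 5: at line 1 remove [eill,svwi] add [uxtqx,ejgl] -> 5 lines: imuy uxtqx ejgl zxru hqr
Hunk 6: at line 1 remove [uxtqx,ejgl] add [unamc,ctziz] -> 5 lines: imuy unamc ctziz zxru hqr
Hunk 7: at line 1 remove [ctziz] add [qty] -> 5 lines: imuy unamc qty zxru hqr
Final line 3: qty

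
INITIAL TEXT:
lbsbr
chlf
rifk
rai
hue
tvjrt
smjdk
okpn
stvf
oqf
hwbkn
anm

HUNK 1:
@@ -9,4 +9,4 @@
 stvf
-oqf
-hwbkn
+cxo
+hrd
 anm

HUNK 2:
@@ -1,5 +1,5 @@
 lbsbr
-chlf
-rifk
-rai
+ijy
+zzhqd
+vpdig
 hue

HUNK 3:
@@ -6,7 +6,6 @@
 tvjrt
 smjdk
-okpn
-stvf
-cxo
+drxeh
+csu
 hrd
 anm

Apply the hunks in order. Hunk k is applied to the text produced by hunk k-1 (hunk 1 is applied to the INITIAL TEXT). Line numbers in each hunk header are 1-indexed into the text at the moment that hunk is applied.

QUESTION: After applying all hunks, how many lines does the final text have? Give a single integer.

Hunk 1: at line 9 remove [oqf,hwbkn] add [cxo,hrd] -> 12 lines: lbsbr chlf rifk rai hue tvjrt smjdk okpn stvf cxo hrd anm
Hunk 2: at line 1 remove [chlf,rifk,rai] add [ijy,zzhqd,vpdig] -> 12 lines: lbsbr ijy zzhqd vpdig hue tvjrt smjdk okpn stvf cxo hrd anm
Hunk 3: at line 6 remove [okpn,stvf,cxo] add [drxeh,csu] -> 11 lines: lbsbr ijy zzhqd vpdig hue tvjrt smjdk drxeh csu hrd anm
Final line count: 11

Answer: 11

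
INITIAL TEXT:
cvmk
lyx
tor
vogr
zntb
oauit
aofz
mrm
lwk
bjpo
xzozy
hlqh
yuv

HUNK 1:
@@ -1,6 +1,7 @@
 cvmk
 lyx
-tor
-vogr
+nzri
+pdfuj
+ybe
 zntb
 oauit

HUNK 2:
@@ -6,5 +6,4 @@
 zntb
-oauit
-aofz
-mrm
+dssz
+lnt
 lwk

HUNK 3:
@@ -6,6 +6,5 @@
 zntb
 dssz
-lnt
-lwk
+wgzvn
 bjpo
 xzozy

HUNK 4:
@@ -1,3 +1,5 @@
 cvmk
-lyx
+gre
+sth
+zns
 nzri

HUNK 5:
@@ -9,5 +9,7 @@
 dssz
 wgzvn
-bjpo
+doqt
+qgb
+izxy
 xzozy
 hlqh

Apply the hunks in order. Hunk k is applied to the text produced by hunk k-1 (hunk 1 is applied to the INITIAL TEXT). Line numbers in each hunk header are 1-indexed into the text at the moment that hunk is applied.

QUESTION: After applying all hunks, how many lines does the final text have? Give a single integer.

Hunk 1: at line 1 remove [tor,vogr] add [nzri,pdfuj,ybe] -> 14 lines: cvmk lyx nzri pdfuj ybe zntb oauit aofz mrm lwk bjpo xzozy hlqh yuv
Hunk 2: at line 6 remove [oauit,aofz,mrm] add [dssz,lnt] -> 13 lines: cvmk lyx nzri pdfuj ybe zntb dssz lnt lwk bjpo xzozy hlqh yuv
Hunk 3: at line 6 remove [lnt,lwk] add [wgzvn] -> 12 lines: cvmk lyx nzri pdfuj ybe zntb dssz wgzvn bjpo xzozy hlqh yuv
Hunk 4: at line 1 remove [lyx] add [gre,sth,zns] -> 14 lines: cvmk gre sth zns nzri pdfuj ybe zntb dssz wgzvn bjpo xzozy hlqh yuv
Hunk 5: at line 9 remove [bjpo] add [doqt,qgb,izxy] -> 16 lines: cvmk gre sth zns nzri pdfuj ybe zntb dssz wgzvn doqt qgb izxy xzozy hlqh yuv
Final line count: 16

Answer: 16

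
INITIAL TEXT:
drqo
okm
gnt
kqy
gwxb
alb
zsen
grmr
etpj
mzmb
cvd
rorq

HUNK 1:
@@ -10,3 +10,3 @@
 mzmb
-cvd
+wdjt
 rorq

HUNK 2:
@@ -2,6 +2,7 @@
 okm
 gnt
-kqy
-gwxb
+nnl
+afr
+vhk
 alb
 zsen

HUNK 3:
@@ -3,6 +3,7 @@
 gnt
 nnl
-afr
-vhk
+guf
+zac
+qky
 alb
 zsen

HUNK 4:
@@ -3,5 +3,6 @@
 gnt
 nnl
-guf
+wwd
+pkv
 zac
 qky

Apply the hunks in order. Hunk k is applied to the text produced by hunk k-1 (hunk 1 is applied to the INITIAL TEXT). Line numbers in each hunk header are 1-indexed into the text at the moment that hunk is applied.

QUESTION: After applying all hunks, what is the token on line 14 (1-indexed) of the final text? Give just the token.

Answer: wdjt

Derivation:
Hunk 1: at line 10 remove [cvd] add [wdjt] -> 12 lines: drqo okm gnt kqy gwxb alb zsen grmr etpj mzmb wdjt rorq
Hunk 2: at line 2 remove [kqy,gwxb] add [nnl,afr,vhk] -> 13 lines: drqo okm gnt nnl afr vhk alb zsen grmr etpj mzmb wdjt rorq
Hunk 3: at line 3 remove [afr,vhk] add [guf,zac,qky] -> 14 lines: drqo okm gnt nnl guf zac qky alb zsen grmr etpj mzmb wdjt rorq
Hunk 4: at line 3 remove [guf] add [wwd,pkv] -> 15 lines: drqo okm gnt nnl wwd pkv zac qky alb zsen grmr etpj mzmb wdjt rorq
Final line 14: wdjt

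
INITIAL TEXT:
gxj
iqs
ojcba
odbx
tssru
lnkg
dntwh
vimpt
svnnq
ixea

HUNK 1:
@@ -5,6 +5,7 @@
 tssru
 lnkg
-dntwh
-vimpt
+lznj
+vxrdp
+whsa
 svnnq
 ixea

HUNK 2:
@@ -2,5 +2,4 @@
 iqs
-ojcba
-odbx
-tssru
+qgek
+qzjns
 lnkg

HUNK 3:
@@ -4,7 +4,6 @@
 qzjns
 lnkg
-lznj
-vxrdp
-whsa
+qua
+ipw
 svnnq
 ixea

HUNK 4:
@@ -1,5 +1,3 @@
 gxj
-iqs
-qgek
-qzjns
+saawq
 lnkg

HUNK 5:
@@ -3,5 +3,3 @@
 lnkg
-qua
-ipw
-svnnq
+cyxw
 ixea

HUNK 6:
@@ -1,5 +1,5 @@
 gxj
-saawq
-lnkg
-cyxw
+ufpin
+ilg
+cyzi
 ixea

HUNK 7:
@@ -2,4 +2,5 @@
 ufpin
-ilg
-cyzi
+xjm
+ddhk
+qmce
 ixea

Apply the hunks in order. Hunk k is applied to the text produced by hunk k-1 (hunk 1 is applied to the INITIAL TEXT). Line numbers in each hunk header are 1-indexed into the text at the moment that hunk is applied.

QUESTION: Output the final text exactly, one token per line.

Answer: gxj
ufpin
xjm
ddhk
qmce
ixea

Derivation:
Hunk 1: at line 5 remove [dntwh,vimpt] add [lznj,vxrdp,whsa] -> 11 lines: gxj iqs ojcba odbx tssru lnkg lznj vxrdp whsa svnnq ixea
Hunk 2: at line 2 remove [ojcba,odbx,tssru] add [qgek,qzjns] -> 10 lines: gxj iqs qgek qzjns lnkg lznj vxrdp whsa svnnq ixea
Hunk 3: at line 4 remove [lznj,vxrdp,whsa] add [qua,ipw] -> 9 lines: gxj iqs qgek qzjns lnkg qua ipw svnnq ixea
Hunk 4: at line 1 remove [iqs,qgek,qzjns] add [saawq] -> 7 lines: gxj saawq lnkg qua ipw svnnq ixea
Hunk 5: at line 3 remove [qua,ipw,svnnq] add [cyxw] -> 5 lines: gxj saawq lnkg cyxw ixea
Hunk 6: at line 1 remove [saawq,lnkg,cyxw] add [ufpin,ilg,cyzi] -> 5 lines: gxj ufpin ilg cyzi ixea
Hunk 7: at line 2 remove [ilg,cyzi] add [xjm,ddhk,qmce] -> 6 lines: gxj ufpin xjm ddhk qmce ixea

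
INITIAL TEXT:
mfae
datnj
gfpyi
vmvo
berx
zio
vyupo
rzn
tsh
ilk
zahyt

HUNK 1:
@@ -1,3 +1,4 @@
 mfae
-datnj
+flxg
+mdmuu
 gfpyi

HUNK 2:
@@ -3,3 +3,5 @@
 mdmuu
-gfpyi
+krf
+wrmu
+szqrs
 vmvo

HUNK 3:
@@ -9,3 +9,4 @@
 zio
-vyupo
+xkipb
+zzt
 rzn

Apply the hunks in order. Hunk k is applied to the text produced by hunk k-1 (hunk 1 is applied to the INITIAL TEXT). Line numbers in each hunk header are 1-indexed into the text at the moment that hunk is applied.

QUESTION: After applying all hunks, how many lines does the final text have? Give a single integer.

Hunk 1: at line 1 remove [datnj] add [flxg,mdmuu] -> 12 lines: mfae flxg mdmuu gfpyi vmvo berx zio vyupo rzn tsh ilk zahyt
Hunk 2: at line 3 remove [gfpyi] add [krf,wrmu,szqrs] -> 14 lines: mfae flxg mdmuu krf wrmu szqrs vmvo berx zio vyupo rzn tsh ilk zahyt
Hunk 3: at line 9 remove [vyupo] add [xkipb,zzt] -> 15 lines: mfae flxg mdmuu krf wrmu szqrs vmvo berx zio xkipb zzt rzn tsh ilk zahyt
Final line count: 15

Answer: 15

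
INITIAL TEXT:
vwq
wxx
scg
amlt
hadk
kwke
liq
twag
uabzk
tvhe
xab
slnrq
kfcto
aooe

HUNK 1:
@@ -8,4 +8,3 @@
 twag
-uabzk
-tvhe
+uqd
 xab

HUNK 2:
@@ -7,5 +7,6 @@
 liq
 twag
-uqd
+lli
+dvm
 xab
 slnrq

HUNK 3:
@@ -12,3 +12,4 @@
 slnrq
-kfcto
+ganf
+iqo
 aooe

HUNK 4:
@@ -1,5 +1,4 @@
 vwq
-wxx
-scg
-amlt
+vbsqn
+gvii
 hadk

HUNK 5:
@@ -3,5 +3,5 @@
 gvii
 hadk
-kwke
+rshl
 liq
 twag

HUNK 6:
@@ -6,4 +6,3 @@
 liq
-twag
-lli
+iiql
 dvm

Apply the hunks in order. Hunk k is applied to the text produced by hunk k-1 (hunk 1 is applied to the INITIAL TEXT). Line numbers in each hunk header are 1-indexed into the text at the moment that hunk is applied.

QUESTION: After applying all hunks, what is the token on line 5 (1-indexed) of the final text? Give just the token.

Hunk 1: at line 8 remove [uabzk,tvhe] add [uqd] -> 13 lines: vwq wxx scg amlt hadk kwke liq twag uqd xab slnrq kfcto aooe
Hunk 2: at line 7 remove [uqd] add [lli,dvm] -> 14 lines: vwq wxx scg amlt hadk kwke liq twag lli dvm xab slnrq kfcto aooe
Hunk 3: at line 12 remove [kfcto] add [ganf,iqo] -> 15 lines: vwq wxx scg amlt hadk kwke liq twag lli dvm xab slnrq ganf iqo aooe
Hunk 4: at line 1 remove [wxx,scg,amlt] add [vbsqn,gvii] -> 14 lines: vwq vbsqn gvii hadk kwke liq twag lli dvm xab slnrq ganf iqo aooe
Hunk 5: at line 3 remove [kwke] add [rshl] -> 14 lines: vwq vbsqn gvii hadk rshl liq twag lli dvm xab slnrq ganf iqo aooe
Hunk 6: at line 6 remove [twag,lli] add [iiql] -> 13 lines: vwq vbsqn gvii hadk rshl liq iiql dvm xab slnrq ganf iqo aooe
Final line 5: rshl

Answer: rshl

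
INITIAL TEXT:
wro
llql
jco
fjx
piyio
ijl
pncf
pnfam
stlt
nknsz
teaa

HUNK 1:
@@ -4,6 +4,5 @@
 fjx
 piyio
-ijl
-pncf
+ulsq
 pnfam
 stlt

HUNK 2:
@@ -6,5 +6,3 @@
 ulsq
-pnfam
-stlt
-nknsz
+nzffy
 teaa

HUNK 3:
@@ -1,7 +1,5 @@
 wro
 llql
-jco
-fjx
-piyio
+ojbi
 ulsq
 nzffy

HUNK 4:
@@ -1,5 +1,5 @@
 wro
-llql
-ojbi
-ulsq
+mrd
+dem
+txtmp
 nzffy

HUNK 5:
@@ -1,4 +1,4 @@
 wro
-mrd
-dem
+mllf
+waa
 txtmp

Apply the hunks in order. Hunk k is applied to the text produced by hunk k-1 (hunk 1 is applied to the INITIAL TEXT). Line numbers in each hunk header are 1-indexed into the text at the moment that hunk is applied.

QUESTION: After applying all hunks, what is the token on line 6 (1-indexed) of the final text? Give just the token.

Hunk 1: at line 4 remove [ijl,pncf] add [ulsq] -> 10 lines: wro llql jco fjx piyio ulsq pnfam stlt nknsz teaa
Hunk 2: at line 6 remove [pnfam,stlt,nknsz] add [nzffy] -> 8 lines: wro llql jco fjx piyio ulsq nzffy teaa
Hunk 3: at line 1 remove [jco,fjx,piyio] add [ojbi] -> 6 lines: wro llql ojbi ulsq nzffy teaa
Hunk 4: at line 1 remove [llql,ojbi,ulsq] add [mrd,dem,txtmp] -> 6 lines: wro mrd dem txtmp nzffy teaa
Hunk 5: at line 1 remove [mrd,dem] add [mllf,waa] -> 6 lines: wro mllf waa txtmp nzffy teaa
Final line 6: teaa

Answer: teaa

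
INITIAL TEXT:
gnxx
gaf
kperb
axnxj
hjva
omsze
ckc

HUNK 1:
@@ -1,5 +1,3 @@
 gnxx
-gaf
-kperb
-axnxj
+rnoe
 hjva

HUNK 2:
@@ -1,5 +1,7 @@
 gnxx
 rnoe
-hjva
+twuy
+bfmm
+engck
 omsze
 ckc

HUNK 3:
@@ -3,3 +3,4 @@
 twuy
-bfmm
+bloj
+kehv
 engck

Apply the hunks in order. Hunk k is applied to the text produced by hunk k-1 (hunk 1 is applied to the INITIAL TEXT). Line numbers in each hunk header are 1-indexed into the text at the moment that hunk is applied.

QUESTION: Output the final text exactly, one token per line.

Hunk 1: at line 1 remove [gaf,kperb,axnxj] add [rnoe] -> 5 lines: gnxx rnoe hjva omsze ckc
Hunk 2: at line 1 remove [hjva] add [twuy,bfmm,engck] -> 7 lines: gnxx rnoe twuy bfmm engck omsze ckc
Hunk 3: at line 3 remove [bfmm] add [bloj,kehv] -> 8 lines: gnxx rnoe twuy bloj kehv engck omsze ckc

Answer: gnxx
rnoe
twuy
bloj
kehv
engck
omsze
ckc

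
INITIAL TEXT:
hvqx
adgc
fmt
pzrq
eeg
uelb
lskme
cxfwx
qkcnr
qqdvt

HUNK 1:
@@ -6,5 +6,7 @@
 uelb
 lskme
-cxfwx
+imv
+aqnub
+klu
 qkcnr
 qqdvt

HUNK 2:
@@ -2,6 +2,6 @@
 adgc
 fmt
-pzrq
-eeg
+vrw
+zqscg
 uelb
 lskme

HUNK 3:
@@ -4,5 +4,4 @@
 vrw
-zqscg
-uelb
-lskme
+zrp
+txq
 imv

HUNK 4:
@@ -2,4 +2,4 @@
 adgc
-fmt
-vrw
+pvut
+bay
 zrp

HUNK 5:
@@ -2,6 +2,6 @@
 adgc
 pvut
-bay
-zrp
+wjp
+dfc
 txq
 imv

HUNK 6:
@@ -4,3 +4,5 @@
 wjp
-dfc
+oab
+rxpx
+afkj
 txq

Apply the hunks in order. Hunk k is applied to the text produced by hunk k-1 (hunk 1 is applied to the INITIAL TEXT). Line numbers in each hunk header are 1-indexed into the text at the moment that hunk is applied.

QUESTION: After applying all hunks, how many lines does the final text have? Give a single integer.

Answer: 13

Derivation:
Hunk 1: at line 6 remove [cxfwx] add [imv,aqnub,klu] -> 12 lines: hvqx adgc fmt pzrq eeg uelb lskme imv aqnub klu qkcnr qqdvt
Hunk 2: at line 2 remove [pzrq,eeg] add [vrw,zqscg] -> 12 lines: hvqx adgc fmt vrw zqscg uelb lskme imv aqnub klu qkcnr qqdvt
Hunk 3: at line 4 remove [zqscg,uelb,lskme] add [zrp,txq] -> 11 lines: hvqx adgc fmt vrw zrp txq imv aqnub klu qkcnr qqdvt
Hunk 4: at line 2 remove [fmt,vrw] add [pvut,bay] -> 11 lines: hvqx adgc pvut bay zrp txq imv aqnub klu qkcnr qqdvt
Hunk 5: at line 2 remove [bay,zrp] add [wjp,dfc] -> 11 lines: hvqx adgc pvut wjp dfc txq imv aqnub klu qkcnr qqdvt
Hunk 6: at line 4 remove [dfc] add [oab,rxpx,afkj] -> 13 lines: hvqx adgc pvut wjp oab rxpx afkj txq imv aqnub klu qkcnr qqdvt
Final line count: 13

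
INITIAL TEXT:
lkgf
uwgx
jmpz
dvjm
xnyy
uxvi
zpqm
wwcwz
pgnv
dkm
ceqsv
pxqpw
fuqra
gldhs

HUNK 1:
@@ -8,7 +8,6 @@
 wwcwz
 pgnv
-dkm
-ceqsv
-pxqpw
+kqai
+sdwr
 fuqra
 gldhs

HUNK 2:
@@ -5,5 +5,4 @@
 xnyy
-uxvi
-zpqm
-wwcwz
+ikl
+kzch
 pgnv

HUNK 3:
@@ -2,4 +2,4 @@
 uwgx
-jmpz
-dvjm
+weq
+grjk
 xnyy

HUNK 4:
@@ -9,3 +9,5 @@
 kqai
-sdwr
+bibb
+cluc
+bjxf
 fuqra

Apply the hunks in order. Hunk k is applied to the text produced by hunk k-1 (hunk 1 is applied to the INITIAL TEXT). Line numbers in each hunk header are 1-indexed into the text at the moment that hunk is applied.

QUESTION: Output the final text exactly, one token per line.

Answer: lkgf
uwgx
weq
grjk
xnyy
ikl
kzch
pgnv
kqai
bibb
cluc
bjxf
fuqra
gldhs

Derivation:
Hunk 1: at line 8 remove [dkm,ceqsv,pxqpw] add [kqai,sdwr] -> 13 lines: lkgf uwgx jmpz dvjm xnyy uxvi zpqm wwcwz pgnv kqai sdwr fuqra gldhs
Hunk 2: at line 5 remove [uxvi,zpqm,wwcwz] add [ikl,kzch] -> 12 lines: lkgf uwgx jmpz dvjm xnyy ikl kzch pgnv kqai sdwr fuqra gldhs
Hunk 3: at line 2 remove [jmpz,dvjm] add [weq,grjk] -> 12 lines: lkgf uwgx weq grjk xnyy ikl kzch pgnv kqai sdwr fuqra gldhs
Hunk 4: at line 9 remove [sdwr] add [bibb,cluc,bjxf] -> 14 lines: lkgf uwgx weq grjk xnyy ikl kzch pgnv kqai bibb cluc bjxf fuqra gldhs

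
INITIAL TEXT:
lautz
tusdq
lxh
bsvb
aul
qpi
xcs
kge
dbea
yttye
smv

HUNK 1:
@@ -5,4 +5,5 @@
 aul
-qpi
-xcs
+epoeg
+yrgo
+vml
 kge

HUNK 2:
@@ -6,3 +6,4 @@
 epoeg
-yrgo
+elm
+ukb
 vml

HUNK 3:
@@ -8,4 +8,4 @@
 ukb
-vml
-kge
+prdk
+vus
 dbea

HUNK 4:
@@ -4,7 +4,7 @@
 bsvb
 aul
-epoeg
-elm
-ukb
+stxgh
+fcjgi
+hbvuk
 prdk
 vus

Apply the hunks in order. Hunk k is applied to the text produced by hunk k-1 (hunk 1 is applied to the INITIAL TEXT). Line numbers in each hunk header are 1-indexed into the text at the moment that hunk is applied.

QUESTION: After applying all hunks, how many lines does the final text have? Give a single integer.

Hunk 1: at line 5 remove [qpi,xcs] add [epoeg,yrgo,vml] -> 12 lines: lautz tusdq lxh bsvb aul epoeg yrgo vml kge dbea yttye smv
Hunk 2: at line 6 remove [yrgo] add [elm,ukb] -> 13 lines: lautz tusdq lxh bsvb aul epoeg elm ukb vml kge dbea yttye smv
Hunk 3: at line 8 remove [vml,kge] add [prdk,vus] -> 13 lines: lautz tusdq lxh bsvb aul epoeg elm ukb prdk vus dbea yttye smv
Hunk 4: at line 4 remove [epoeg,elm,ukb] add [stxgh,fcjgi,hbvuk] -> 13 lines: lautz tusdq lxh bsvb aul stxgh fcjgi hbvuk prdk vus dbea yttye smv
Final line count: 13

Answer: 13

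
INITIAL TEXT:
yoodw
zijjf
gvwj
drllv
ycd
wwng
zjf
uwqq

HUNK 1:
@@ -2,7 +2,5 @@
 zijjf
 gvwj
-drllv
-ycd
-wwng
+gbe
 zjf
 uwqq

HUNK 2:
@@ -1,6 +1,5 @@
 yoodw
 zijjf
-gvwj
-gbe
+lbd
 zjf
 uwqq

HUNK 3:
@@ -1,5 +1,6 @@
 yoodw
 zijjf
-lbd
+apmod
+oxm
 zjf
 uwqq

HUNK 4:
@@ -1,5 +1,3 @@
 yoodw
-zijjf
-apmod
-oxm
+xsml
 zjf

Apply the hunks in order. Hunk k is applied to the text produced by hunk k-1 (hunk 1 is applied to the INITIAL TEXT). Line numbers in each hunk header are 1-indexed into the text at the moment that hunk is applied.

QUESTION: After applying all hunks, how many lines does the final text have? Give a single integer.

Hunk 1: at line 2 remove [drllv,ycd,wwng] add [gbe] -> 6 lines: yoodw zijjf gvwj gbe zjf uwqq
Hunk 2: at line 1 remove [gvwj,gbe] add [lbd] -> 5 lines: yoodw zijjf lbd zjf uwqq
Hunk 3: at line 1 remove [lbd] add [apmod,oxm] -> 6 lines: yoodw zijjf apmod oxm zjf uwqq
Hunk 4: at line 1 remove [zijjf,apmod,oxm] add [xsml] -> 4 lines: yoodw xsml zjf uwqq
Final line count: 4

Answer: 4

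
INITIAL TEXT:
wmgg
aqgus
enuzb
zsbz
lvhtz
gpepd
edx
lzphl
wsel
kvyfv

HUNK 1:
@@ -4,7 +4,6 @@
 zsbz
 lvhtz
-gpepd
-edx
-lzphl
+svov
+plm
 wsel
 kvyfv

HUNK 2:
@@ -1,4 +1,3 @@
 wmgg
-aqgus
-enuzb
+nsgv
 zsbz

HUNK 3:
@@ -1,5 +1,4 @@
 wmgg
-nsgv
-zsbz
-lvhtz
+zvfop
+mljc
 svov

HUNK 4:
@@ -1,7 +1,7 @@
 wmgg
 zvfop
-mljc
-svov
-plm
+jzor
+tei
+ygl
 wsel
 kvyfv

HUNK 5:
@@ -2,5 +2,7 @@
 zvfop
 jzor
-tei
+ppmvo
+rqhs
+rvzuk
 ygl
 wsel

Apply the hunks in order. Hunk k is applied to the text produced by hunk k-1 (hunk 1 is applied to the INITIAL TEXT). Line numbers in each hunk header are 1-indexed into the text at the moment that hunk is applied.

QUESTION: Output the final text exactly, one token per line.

Answer: wmgg
zvfop
jzor
ppmvo
rqhs
rvzuk
ygl
wsel
kvyfv

Derivation:
Hunk 1: at line 4 remove [gpepd,edx,lzphl] add [svov,plm] -> 9 lines: wmgg aqgus enuzb zsbz lvhtz svov plm wsel kvyfv
Hunk 2: at line 1 remove [aqgus,enuzb] add [nsgv] -> 8 lines: wmgg nsgv zsbz lvhtz svov plm wsel kvyfv
Hunk 3: at line 1 remove [nsgv,zsbz,lvhtz] add [zvfop,mljc] -> 7 lines: wmgg zvfop mljc svov plm wsel kvyfv
Hunk 4: at line 1 remove [mljc,svov,plm] add [jzor,tei,ygl] -> 7 lines: wmgg zvfop jzor tei ygl wsel kvyfv
Hunk 5: at line 2 remove [tei] add [ppmvo,rqhs,rvzuk] -> 9 lines: wmgg zvfop jzor ppmvo rqhs rvzuk ygl wsel kvyfv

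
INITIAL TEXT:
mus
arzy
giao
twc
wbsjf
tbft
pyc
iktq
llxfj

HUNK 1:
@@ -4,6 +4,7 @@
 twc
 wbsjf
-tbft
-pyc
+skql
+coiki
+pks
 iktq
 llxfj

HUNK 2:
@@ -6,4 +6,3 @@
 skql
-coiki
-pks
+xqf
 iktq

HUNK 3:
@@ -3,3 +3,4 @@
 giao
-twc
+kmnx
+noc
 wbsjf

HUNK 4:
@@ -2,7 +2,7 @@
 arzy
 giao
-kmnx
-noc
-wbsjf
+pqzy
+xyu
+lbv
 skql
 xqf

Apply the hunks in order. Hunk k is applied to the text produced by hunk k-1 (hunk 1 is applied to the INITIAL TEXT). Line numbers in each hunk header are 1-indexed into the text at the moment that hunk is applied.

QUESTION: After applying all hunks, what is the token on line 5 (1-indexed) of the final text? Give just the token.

Hunk 1: at line 4 remove [tbft,pyc] add [skql,coiki,pks] -> 10 lines: mus arzy giao twc wbsjf skql coiki pks iktq llxfj
Hunk 2: at line 6 remove [coiki,pks] add [xqf] -> 9 lines: mus arzy giao twc wbsjf skql xqf iktq llxfj
Hunk 3: at line 3 remove [twc] add [kmnx,noc] -> 10 lines: mus arzy giao kmnx noc wbsjf skql xqf iktq llxfj
Hunk 4: at line 2 remove [kmnx,noc,wbsjf] add [pqzy,xyu,lbv] -> 10 lines: mus arzy giao pqzy xyu lbv skql xqf iktq llxfj
Final line 5: xyu

Answer: xyu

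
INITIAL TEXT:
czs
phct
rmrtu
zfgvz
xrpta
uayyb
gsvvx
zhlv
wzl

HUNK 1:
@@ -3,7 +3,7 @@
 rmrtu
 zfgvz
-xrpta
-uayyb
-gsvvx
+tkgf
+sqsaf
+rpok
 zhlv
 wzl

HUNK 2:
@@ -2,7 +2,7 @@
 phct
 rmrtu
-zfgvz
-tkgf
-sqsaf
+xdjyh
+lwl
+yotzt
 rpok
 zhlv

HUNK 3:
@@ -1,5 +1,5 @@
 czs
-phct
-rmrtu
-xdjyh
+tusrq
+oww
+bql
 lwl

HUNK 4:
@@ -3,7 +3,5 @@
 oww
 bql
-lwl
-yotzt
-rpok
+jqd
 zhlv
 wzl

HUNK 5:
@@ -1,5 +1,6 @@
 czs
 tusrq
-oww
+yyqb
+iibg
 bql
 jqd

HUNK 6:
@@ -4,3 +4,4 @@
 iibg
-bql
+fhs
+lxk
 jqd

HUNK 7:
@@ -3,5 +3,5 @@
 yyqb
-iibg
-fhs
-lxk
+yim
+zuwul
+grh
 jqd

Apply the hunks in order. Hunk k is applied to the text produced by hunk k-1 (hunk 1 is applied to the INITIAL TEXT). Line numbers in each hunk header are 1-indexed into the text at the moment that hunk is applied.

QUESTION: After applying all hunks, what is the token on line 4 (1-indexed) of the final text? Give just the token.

Hunk 1: at line 3 remove [xrpta,uayyb,gsvvx] add [tkgf,sqsaf,rpok] -> 9 lines: czs phct rmrtu zfgvz tkgf sqsaf rpok zhlv wzl
Hunk 2: at line 2 remove [zfgvz,tkgf,sqsaf] add [xdjyh,lwl,yotzt] -> 9 lines: czs phct rmrtu xdjyh lwl yotzt rpok zhlv wzl
Hunk 3: at line 1 remove [phct,rmrtu,xdjyh] add [tusrq,oww,bql] -> 9 lines: czs tusrq oww bql lwl yotzt rpok zhlv wzl
Hunk 4: at line 3 remove [lwl,yotzt,rpok] add [jqd] -> 7 lines: czs tusrq oww bql jqd zhlv wzl
Hunk 5: at line 1 remove [oww] add [yyqb,iibg] -> 8 lines: czs tusrq yyqb iibg bql jqd zhlv wzl
Hunk 6: at line 4 remove [bql] add [fhs,lxk] -> 9 lines: czs tusrq yyqb iibg fhs lxk jqd zhlv wzl
Hunk 7: at line 3 remove [iibg,fhs,lxk] add [yim,zuwul,grh] -> 9 lines: czs tusrq yyqb yim zuwul grh jqd zhlv wzl
Final line 4: yim

Answer: yim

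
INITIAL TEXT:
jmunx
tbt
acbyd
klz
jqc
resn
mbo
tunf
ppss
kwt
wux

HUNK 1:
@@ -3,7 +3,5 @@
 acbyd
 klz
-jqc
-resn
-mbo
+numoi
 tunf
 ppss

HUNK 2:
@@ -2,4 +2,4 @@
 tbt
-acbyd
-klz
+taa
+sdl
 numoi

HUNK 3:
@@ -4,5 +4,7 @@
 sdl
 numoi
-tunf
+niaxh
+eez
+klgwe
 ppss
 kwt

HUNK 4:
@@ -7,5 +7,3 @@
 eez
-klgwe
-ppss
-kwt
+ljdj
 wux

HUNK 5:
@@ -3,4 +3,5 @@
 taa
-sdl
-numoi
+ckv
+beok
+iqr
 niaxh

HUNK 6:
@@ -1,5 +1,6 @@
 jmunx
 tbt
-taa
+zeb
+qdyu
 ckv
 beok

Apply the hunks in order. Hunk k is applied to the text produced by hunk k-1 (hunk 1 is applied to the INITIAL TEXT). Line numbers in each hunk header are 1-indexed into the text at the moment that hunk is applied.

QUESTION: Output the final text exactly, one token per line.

Hunk 1: at line 3 remove [jqc,resn,mbo] add [numoi] -> 9 lines: jmunx tbt acbyd klz numoi tunf ppss kwt wux
Hunk 2: at line 2 remove [acbyd,klz] add [taa,sdl] -> 9 lines: jmunx tbt taa sdl numoi tunf ppss kwt wux
Hunk 3: at line 4 remove [tunf] add [niaxh,eez,klgwe] -> 11 lines: jmunx tbt taa sdl numoi niaxh eez klgwe ppss kwt wux
Hunk 4: at line 7 remove [klgwe,ppss,kwt] add [ljdj] -> 9 lines: jmunx tbt taa sdl numoi niaxh eez ljdj wux
Hunk 5: at line 3 remove [sdl,numoi] add [ckv,beok,iqr] -> 10 lines: jmunx tbt taa ckv beok iqr niaxh eez ljdj wux
Hunk 6: at line 1 remove [taa] add [zeb,qdyu] -> 11 lines: jmunx tbt zeb qdyu ckv beok iqr niaxh eez ljdj wux

Answer: jmunx
tbt
zeb
qdyu
ckv
beok
iqr
niaxh
eez
ljdj
wux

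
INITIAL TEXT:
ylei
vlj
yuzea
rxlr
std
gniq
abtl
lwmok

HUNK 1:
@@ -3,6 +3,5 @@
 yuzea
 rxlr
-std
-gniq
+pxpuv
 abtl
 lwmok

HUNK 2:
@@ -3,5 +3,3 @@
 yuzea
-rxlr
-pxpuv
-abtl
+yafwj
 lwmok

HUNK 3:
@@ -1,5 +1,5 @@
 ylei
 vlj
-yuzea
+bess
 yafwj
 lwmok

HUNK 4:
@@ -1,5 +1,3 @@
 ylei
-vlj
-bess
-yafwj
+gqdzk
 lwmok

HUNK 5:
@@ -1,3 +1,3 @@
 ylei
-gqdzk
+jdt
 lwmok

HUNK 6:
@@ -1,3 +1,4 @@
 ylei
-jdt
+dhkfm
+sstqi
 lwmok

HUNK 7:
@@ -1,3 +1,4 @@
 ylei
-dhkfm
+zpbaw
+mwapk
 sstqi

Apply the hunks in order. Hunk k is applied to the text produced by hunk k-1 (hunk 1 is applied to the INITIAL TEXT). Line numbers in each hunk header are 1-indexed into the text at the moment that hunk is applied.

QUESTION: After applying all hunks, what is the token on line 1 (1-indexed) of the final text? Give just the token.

Answer: ylei

Derivation:
Hunk 1: at line 3 remove [std,gniq] add [pxpuv] -> 7 lines: ylei vlj yuzea rxlr pxpuv abtl lwmok
Hunk 2: at line 3 remove [rxlr,pxpuv,abtl] add [yafwj] -> 5 lines: ylei vlj yuzea yafwj lwmok
Hunk 3: at line 1 remove [yuzea] add [bess] -> 5 lines: ylei vlj bess yafwj lwmok
Hunk 4: at line 1 remove [vlj,bess,yafwj] add [gqdzk] -> 3 lines: ylei gqdzk lwmok
Hunk 5: at line 1 remove [gqdzk] add [jdt] -> 3 lines: ylei jdt lwmok
Hunk 6: at line 1 remove [jdt] add [dhkfm,sstqi] -> 4 lines: ylei dhkfm sstqi lwmok
Hunk 7: at line 1 remove [dhkfm] add [zpbaw,mwapk] -> 5 lines: ylei zpbaw mwapk sstqi lwmok
Final line 1: ylei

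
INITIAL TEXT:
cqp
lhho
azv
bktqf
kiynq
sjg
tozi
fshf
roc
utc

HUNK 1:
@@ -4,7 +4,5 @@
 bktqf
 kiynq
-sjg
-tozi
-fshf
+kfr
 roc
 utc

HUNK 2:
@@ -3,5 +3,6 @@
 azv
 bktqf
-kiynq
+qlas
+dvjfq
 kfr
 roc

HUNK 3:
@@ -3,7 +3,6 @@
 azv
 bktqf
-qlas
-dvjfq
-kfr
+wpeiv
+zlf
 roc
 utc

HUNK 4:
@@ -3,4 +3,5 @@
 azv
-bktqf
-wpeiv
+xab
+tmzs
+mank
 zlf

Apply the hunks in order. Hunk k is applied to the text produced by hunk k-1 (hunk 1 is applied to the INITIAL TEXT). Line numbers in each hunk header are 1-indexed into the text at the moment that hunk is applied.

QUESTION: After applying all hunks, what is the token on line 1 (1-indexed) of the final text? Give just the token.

Hunk 1: at line 4 remove [sjg,tozi,fshf] add [kfr] -> 8 lines: cqp lhho azv bktqf kiynq kfr roc utc
Hunk 2: at line 3 remove [kiynq] add [qlas,dvjfq] -> 9 lines: cqp lhho azv bktqf qlas dvjfq kfr roc utc
Hunk 3: at line 3 remove [qlas,dvjfq,kfr] add [wpeiv,zlf] -> 8 lines: cqp lhho azv bktqf wpeiv zlf roc utc
Hunk 4: at line 3 remove [bktqf,wpeiv] add [xab,tmzs,mank] -> 9 lines: cqp lhho azv xab tmzs mank zlf roc utc
Final line 1: cqp

Answer: cqp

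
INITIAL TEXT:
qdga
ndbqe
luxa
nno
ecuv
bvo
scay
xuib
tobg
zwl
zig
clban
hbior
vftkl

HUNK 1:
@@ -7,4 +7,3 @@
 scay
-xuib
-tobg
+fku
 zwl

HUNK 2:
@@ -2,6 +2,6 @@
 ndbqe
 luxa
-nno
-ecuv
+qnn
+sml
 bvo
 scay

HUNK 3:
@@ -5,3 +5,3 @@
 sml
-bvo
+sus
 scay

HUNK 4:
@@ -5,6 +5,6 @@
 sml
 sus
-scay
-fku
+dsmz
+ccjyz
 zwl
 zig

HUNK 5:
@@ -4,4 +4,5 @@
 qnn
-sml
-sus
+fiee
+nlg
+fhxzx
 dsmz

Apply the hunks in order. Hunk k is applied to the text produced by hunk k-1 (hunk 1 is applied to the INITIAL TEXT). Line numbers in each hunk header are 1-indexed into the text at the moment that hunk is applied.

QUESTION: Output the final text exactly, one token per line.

Answer: qdga
ndbqe
luxa
qnn
fiee
nlg
fhxzx
dsmz
ccjyz
zwl
zig
clban
hbior
vftkl

Derivation:
Hunk 1: at line 7 remove [xuib,tobg] add [fku] -> 13 lines: qdga ndbqe luxa nno ecuv bvo scay fku zwl zig clban hbior vftkl
Hunk 2: at line 2 remove [nno,ecuv] add [qnn,sml] -> 13 lines: qdga ndbqe luxa qnn sml bvo scay fku zwl zig clban hbior vftkl
Hunk 3: at line 5 remove [bvo] add [sus] -> 13 lines: qdga ndbqe luxa qnn sml sus scay fku zwl zig clban hbior vftkl
Hunk 4: at line 5 remove [scay,fku] add [dsmz,ccjyz] -> 13 lines: qdga ndbqe luxa qnn sml sus dsmz ccjyz zwl zig clban hbior vftkl
Hunk 5: at line 4 remove [sml,sus] add [fiee,nlg,fhxzx] -> 14 lines: qdga ndbqe luxa qnn fiee nlg fhxzx dsmz ccjyz zwl zig clban hbior vftkl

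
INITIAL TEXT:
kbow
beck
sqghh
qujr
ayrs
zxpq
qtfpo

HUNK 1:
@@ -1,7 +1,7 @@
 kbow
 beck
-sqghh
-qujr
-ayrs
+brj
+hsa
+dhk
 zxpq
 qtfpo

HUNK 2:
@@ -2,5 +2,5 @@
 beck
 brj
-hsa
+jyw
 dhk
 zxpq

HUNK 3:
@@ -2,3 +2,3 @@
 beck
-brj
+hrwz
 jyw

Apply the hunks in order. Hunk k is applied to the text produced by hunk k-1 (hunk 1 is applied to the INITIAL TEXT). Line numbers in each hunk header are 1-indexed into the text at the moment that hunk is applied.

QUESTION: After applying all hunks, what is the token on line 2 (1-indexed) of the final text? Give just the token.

Answer: beck

Derivation:
Hunk 1: at line 1 remove [sqghh,qujr,ayrs] add [brj,hsa,dhk] -> 7 lines: kbow beck brj hsa dhk zxpq qtfpo
Hunk 2: at line 2 remove [hsa] add [jyw] -> 7 lines: kbow beck brj jyw dhk zxpq qtfpo
Hunk 3: at line 2 remove [brj] add [hrwz] -> 7 lines: kbow beck hrwz jyw dhk zxpq qtfpo
Final line 2: beck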